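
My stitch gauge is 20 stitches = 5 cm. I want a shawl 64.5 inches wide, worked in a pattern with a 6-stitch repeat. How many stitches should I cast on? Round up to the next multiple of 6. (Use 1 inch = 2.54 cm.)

Cast on 660 stitches.

64.5 in = 64.5 × 2.54 = 163.83 cm.
20 / 5 = 4 sts/cm.
163.83 × 4 = 655.32 sts.
→ 660.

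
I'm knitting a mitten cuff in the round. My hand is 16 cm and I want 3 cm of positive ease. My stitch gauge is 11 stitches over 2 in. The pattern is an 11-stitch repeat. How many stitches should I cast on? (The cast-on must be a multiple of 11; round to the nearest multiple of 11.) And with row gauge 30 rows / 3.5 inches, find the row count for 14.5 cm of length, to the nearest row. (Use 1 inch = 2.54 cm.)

Cast on 44 stitches; work 49 rows.

Finished = 16 + 3 = 19 cm.
19 cm × 1/2.54 = 7.48 inches.
11/2 = 5.5 sts per in; 7.48 × 5.5 = 41.14 sts.
Nearest multiple of 11 → 44.
14.5 cm = 5.71 inches; × 8.571 = 48.93 → 49 rows.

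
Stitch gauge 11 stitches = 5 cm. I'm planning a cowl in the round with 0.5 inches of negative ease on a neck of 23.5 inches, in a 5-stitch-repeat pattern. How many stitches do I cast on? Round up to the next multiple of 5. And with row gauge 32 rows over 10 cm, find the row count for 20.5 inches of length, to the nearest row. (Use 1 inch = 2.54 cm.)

Finished = 23.5 − 0.5 = 23 inches.
23 inches × 2.54 = 58.42 cm.
11/5 = 2.2 sts per cm; 58.42 × 2.2 = 128.52 sts.
Next multiple of 5 → 130.
20.5 inches = 52.07 cm; × 3.2 = 166.62 → 167 rows.

Cast on 130 stitches; work 167 rows.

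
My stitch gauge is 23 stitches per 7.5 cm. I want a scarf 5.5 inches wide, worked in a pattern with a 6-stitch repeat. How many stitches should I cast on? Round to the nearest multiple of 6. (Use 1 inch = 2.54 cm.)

5.5 in = 5.5 × 2.54 = 13.97 cm.
23 / 7.5 = 3.067 sts/cm.
13.97 × 3.067 = 42.84 sts.
→ 42.

Cast on 42 stitches.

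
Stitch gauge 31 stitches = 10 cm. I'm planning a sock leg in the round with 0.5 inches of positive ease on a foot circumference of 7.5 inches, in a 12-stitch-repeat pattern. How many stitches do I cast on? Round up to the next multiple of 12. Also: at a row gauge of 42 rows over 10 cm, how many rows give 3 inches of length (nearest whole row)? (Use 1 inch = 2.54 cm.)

Cast on 72 stitches; work 32 rows.

Finished = 7.5 + 0.5 = 8 inches.
8 inches × 2.54 = 20.32 cm.
31/10 = 3.1 sts per cm; 20.32 × 3.1 = 62.99 sts.
Next multiple of 12 → 72.
3 inches = 7.62 cm; × 4.2 = 32.00 → 32 rows.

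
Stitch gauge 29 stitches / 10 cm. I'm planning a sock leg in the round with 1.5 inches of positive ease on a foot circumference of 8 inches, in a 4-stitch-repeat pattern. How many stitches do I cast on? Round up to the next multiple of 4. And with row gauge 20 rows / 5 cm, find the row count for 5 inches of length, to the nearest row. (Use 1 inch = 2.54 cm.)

Finished = 8 + 1.5 = 9.5 inches.
9.5 inches × 2.54 = 24.13 cm.
29/10 = 2.9 sts per cm; 24.13 × 2.9 = 69.98 sts.
Next multiple of 4 → 72.
5 inches = 12.70 cm; × 4 = 50.80 → 51 rows.

Cast on 72 stitches; work 51 rows.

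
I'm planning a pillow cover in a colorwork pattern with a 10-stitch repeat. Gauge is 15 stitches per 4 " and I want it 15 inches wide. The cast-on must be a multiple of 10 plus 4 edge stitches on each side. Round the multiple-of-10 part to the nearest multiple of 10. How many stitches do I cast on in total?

Cast on 58 stitches.

15 / 4 = 3.75 sts per inch.
15 × 3.75 = 56.25 sts.
Less 8 edge sts → 48.25 for the repeat.
Nearest multiple of 10: 50.
Add back 8 edge sts → 58.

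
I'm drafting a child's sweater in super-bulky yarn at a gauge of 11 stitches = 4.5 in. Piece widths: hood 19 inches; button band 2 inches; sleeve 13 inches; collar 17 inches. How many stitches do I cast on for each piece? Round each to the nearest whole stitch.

hood 46; button band 5; sleeve 32; collar 42.

Rate = 11/4.5 = 2.444 sts per in.
hood: 19 × 2.444 = 46.44 → 46.
button band: 2 × 2.444 = 4.89 → 5.
sleeve: 13 × 2.444 = 31.78 → 32.
collar: 17 × 2.444 = 41.56 → 42.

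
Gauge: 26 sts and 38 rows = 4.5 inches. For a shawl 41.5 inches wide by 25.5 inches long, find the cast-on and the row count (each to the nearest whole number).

Cast on 240 stitches and work 215 rows.

Stitch gauge = 26/4.5 = 5.778 sts/in; 41.5 × 5.778 = 239.78 → 240 sts.
Row gauge = 38/4.5 = 8.444 rows/in; 25.5 × 8.444 = 215.33 → 215 rows.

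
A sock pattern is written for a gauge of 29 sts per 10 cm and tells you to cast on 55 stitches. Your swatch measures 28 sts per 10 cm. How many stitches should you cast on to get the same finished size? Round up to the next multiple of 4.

56 stitches.

Scale factor = 28 / 29 = 0.966.
55 × 28 / 29 = 53.10 sts.
→ 56 sts.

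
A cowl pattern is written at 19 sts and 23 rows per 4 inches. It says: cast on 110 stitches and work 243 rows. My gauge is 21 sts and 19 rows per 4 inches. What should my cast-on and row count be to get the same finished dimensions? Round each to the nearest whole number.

Cast on 122 stitches; work 201 rows.

Stitches: 110 × 21/19 = 121.58 → 122.
Rows: 243 × 19/23 = 200.74 → 201.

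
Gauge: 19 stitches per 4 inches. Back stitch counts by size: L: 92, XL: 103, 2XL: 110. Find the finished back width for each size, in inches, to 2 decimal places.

19/4 = 4.75 sts per in.
L: 92 / 4.75 = 19.368 → 19.37 in.
XL: 103 / 4.75 = 21.684 → 21.68 in.
2XL: 110 / 4.75 = 23.158 → 23.16 in.

L 19.37 inches; XL 21.68 inches; 2XL 23.16 inches.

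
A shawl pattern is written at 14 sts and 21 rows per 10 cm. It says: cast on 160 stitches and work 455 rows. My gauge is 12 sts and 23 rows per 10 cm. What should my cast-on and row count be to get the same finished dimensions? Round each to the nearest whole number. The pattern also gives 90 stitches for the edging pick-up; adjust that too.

Cast on 137 stitches; work 498 rows; edging pick-up 77 stitches.

Stitches: 160 × 12/14 = 137.14 → 137.
Rows: 455 × 23/21 = 498.33 → 498.
edging pick-up: 90 × 12/14 = 77.14 → 77.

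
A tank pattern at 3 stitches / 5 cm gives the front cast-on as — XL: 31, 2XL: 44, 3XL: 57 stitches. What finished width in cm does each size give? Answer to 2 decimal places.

3/5 = 0.6 sts per cm.
XL: 31 / 0.6 = 51.667 → 51.67 cm.
2XL: 44 / 0.6 = 73.333 → 73.33 cm.
3XL: 57 / 0.6 = 95.000 → 95.00 cm.

XL 51.67 cm; 2XL 73.33 cm; 3XL 95.00 cm.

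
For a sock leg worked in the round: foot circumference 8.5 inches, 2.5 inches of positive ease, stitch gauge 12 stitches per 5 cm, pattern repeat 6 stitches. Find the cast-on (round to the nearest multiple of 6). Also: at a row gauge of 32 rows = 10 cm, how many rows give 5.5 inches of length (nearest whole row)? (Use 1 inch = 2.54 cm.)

Cast on 66 stitches; work 45 rows.

Finished = 8.5 + 2.5 = 11 inches.
11 inches × 2.54 = 27.94 cm.
12/5 = 2.4 sts per cm; 27.94 × 2.4 = 67.06 sts.
Nearest multiple of 6 → 66.
5.5 inches = 13.97 cm; × 3.2 = 44.70 → 45 rows.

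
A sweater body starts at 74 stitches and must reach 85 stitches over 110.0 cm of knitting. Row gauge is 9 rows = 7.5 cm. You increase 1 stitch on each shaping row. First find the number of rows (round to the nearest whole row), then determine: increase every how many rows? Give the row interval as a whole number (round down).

Rows = 110.0 × 1.2 = 132.0 → 132 rows.
Stitches to add: 11 → 11 shaping rows (at 1 st each).
132 / 11 = 12.00 → every 12 rows.

Increase every 12th row.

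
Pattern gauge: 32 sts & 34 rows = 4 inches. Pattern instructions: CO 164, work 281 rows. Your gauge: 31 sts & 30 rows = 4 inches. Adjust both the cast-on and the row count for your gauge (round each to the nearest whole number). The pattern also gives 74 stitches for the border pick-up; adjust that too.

Stitches: 164 × 31/32 = 158.88 → 159.
Rows: 281 × 30/34 = 247.94 → 248.
border pick-up: 74 × 31/32 = 71.69 → 72.

Cast on 159 stitches; work 248 rows; border pick-up 72 stitches.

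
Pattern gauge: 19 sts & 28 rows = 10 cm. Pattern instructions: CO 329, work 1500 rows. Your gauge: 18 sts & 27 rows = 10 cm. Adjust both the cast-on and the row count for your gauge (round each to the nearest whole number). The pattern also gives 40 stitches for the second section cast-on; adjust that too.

Stitches: 329 × 18/19 = 311.68 → 312.
Rows: 1500 × 27/28 = 1446.43 → 1446.
second section cast-on: 40 × 18/19 = 37.89 → 38.

Cast on 312 stitches; work 1446 rows; second section cast-on 38 stitches.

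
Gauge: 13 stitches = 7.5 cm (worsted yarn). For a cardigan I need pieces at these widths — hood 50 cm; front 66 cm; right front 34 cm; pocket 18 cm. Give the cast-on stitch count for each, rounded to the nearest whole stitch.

Rate = 13/7.5 = 1.733 sts per cm.
hood: 50 × 1.733 = 86.67 → 87.
front: 66 × 1.733 = 114.40 → 114.
right front: 34 × 1.733 = 58.93 → 59.
pocket: 18 × 1.733 = 31.20 → 31.

hood 87; front 114; right front 59; pocket 31.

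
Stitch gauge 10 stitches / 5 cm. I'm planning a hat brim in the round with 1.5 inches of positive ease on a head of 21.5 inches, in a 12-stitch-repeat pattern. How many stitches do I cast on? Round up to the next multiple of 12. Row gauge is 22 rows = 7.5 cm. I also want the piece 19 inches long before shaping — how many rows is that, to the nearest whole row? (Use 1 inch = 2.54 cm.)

Cast on 120 stitches; work 142 rows.

Finished = 21.5 + 1.5 = 23 inches.
23 inches × 2.54 = 58.42 cm.
10/5 = 2 sts per cm; 58.42 × 2 = 116.84 sts.
Next multiple of 12 → 120.
19 inches = 48.26 cm; × 2.933 = 141.56 → 142 rows.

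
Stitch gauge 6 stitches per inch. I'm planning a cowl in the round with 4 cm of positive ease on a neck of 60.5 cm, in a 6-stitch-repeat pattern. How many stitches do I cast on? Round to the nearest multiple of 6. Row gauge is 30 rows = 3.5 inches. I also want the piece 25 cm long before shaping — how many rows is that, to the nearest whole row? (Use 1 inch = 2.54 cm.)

Finished = 60.5 + 4 = 64.5 cm.
64.5 cm × 1/2.54 = 25.39 inches.
6/1 = 6 sts per in; 25.39 × 6 = 152.36 sts.
Nearest multiple of 6 → 150.
25 cm = 9.84 inches; × 8.571 = 84.36 → 84 rows.

Cast on 150 stitches; work 84 rows.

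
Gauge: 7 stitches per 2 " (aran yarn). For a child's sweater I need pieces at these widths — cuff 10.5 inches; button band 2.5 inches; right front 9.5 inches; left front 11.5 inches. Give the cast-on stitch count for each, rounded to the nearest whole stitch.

Rate = 7/2 = 3.5 sts per in.
cuff: 10.5 × 3.5 = 36.75 → 37.
button band: 2.5 × 3.5 = 8.75 → 9.
right front: 9.5 × 3.5 = 33.25 → 33.
left front: 11.5 × 3.5 = 40.25 → 40.

cuff 37; button band 9; right front 33; left front 40.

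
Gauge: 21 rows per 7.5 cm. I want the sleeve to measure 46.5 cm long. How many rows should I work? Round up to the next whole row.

Work 131 rows.

21 rows / 7.5 cm = 2.8 rows per cm.
46.5 × 2.8 = 130.20 rows.
Round up → 131.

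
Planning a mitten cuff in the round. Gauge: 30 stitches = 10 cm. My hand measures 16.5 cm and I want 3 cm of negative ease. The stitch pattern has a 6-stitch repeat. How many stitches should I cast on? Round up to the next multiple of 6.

Finished = 16.5 − 3 = 13.5 cm.
30 / 10 = 3 sts/cm.
13.5 × 3 = 40.50 sts.
Next multiple of 6: 42.

42 stitches.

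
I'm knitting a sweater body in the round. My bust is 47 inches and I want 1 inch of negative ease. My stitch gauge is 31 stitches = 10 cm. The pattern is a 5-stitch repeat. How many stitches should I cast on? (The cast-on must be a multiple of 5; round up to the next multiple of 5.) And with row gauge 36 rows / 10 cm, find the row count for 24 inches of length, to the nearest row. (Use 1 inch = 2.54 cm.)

Cast on 365 stitches; work 219 rows.

Finished = 47 − 1 = 46 inches.
46 inches × 2.54 = 116.84 cm.
31/10 = 3.1 sts per cm; 116.84 × 3.1 = 362.20 sts.
Next multiple of 5 → 365.
24 inches = 60.96 cm; × 3.6 = 219.46 → 219 rows.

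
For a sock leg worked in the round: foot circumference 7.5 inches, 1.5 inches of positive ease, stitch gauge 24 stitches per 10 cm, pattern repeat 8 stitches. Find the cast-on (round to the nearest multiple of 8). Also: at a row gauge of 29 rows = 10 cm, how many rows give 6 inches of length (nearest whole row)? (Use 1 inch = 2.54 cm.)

Cast on 56 stitches; work 44 rows.

Finished = 7.5 + 1.5 = 9 inches.
9 inches × 2.54 = 22.86 cm.
24/10 = 2.4 sts per cm; 22.86 × 2.4 = 54.86 sts.
Nearest multiple of 8 → 56.
6 inches = 15.24 cm; × 2.9 = 44.20 → 44 rows.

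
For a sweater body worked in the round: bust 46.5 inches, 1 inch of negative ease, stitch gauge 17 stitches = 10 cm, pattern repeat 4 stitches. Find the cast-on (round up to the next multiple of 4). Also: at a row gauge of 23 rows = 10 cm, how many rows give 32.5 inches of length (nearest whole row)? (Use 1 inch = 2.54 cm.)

Finished = 46.5 − 1 = 45.5 inches.
45.5 inches × 2.54 = 115.57 cm.
17/10 = 1.7 sts per cm; 115.57 × 1.7 = 196.47 sts.
Next multiple of 4 → 200.
32.5 inches = 82.55 cm; × 2.3 = 189.87 → 190 rows.

Cast on 200 stitches; work 190 rows.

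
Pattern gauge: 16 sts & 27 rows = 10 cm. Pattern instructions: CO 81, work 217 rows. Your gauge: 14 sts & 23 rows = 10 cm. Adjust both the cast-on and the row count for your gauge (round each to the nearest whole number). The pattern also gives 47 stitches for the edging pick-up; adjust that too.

Stitches: 81 × 14/16 = 70.88 → 71.
Rows: 217 × 23/27 = 184.85 → 185.
edging pick-up: 47 × 14/16 = 41.12 → 41.

Cast on 71 stitches; work 185 rows; edging pick-up 41 stitches.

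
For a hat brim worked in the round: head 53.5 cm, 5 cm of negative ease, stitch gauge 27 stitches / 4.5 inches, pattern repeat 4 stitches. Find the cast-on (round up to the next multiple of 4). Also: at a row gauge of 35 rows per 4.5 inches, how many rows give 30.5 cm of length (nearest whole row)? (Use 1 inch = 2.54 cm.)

Cast on 116 stitches; work 93 rows.

Finished = 53.5 − 5 = 48.5 cm.
48.5 cm × 1/2.54 = 19.09 inches.
27/4.5 = 6 sts per in; 19.09 × 6 = 114.57 sts.
Next multiple of 4 → 116.
30.5 cm = 12.01 inches; × 7.778 = 93.39 → 93 rows.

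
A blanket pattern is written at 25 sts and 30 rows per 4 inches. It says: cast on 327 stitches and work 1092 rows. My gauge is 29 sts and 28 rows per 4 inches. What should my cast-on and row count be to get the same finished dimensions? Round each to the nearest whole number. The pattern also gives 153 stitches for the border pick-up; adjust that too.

Cast on 379 stitches; work 1019 rows; border pick-up 177 stitches.

Stitches: 327 × 29/25 = 379.32 → 379.
Rows: 1092 × 28/30 = 1019.20 → 1019.
border pick-up: 153 × 29/25 = 177.48 → 177.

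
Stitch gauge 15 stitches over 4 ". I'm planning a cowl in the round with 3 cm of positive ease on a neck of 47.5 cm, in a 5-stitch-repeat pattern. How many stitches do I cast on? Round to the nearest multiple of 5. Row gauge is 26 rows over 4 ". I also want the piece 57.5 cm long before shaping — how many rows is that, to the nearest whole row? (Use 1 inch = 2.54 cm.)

Finished = 47.5 + 3 = 50.5 cm.
50.5 cm × 1/2.54 = 19.88 inches.
15/4 = 3.75 sts per in; 19.88 × 3.75 = 74.56 sts.
Nearest multiple of 5 → 75.
57.5 cm = 22.64 inches; × 6.5 = 147.15 → 147 rows.

Cast on 75 stitches; work 147 rows.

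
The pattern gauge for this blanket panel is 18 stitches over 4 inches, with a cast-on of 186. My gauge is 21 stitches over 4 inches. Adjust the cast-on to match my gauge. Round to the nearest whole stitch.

Scale factor = 21 / 18 = 1.167.
186 × 21 / 18 = 217.00 sts.

Cast on 217 stitches.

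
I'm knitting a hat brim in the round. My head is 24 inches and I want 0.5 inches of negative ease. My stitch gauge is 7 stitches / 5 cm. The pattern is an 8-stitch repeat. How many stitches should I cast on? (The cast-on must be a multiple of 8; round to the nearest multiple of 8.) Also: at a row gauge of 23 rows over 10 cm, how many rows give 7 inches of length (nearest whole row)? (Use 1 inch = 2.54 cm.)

Finished = 24 − 0.5 = 23.5 inches.
23.5 inches × 2.54 = 59.69 cm.
7/5 = 1.4 sts per cm; 59.69 × 1.4 = 83.57 sts.
Nearest multiple of 8 → 80.
7 inches = 17.78 cm; × 2.3 = 40.89 → 41 rows.

Cast on 80 stitches; work 41 rows.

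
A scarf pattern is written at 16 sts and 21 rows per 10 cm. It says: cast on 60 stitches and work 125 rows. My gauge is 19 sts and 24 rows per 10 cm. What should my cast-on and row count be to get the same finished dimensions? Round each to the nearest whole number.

Cast on 71 stitches; work 143 rows.

Stitches: 60 × 19/16 = 71.25 → 71.
Rows: 125 × 24/21 = 142.86 → 143.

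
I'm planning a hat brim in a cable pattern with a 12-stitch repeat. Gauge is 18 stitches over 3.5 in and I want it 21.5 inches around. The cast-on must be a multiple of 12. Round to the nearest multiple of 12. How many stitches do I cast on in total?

Cast on 108 stitches.

18 / 3.5 = 5.143 sts per inch.
21.5 × 5.143 = 110.57 sts.
Nearest multiple of 12: 108.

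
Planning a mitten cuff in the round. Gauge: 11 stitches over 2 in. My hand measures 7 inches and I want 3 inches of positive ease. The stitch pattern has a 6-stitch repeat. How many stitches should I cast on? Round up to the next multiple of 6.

Cast on 60 stitches.

Finished = 7 + 3 = 10 inches.
11 / 2 = 5.5 sts/in.
10 × 5.5 = 55.00 sts.
Next multiple of 6: 60.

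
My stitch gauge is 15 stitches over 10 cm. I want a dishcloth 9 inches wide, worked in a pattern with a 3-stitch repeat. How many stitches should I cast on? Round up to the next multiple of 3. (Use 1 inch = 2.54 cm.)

Cast on 36 stitches.

9 in = 9 × 2.54 = 22.86 cm.
15 / 10 = 1.5 sts/cm.
22.86 × 1.5 = 34.29 sts.
→ 36.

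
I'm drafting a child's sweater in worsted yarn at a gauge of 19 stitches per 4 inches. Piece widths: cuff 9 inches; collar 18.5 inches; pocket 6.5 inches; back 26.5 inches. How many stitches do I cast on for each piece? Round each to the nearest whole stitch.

Rate = 19/4 = 4.75 sts per in.
cuff: 9 × 4.75 = 42.75 → 43.
collar: 18.5 × 4.75 = 87.88 → 88.
pocket: 6.5 × 4.75 = 30.88 → 31.
back: 26.5 × 4.75 = 125.88 → 126.

cuff 43; collar 88; pocket 31; back 126.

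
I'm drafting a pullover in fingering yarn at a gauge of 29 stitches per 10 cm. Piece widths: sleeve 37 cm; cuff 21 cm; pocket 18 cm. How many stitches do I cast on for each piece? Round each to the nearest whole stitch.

sleeve 107; cuff 61; pocket 52.

Rate = 29/10 = 2.9 sts per cm.
sleeve: 37 × 2.9 = 107.30 → 107.
cuff: 21 × 2.9 = 60.90 → 61.
pocket: 18 × 2.9 = 52.20 → 52.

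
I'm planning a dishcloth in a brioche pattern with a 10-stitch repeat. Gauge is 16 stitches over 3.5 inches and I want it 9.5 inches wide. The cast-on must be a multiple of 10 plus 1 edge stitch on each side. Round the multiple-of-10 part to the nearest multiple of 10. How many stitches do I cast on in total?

42 stitches.

16 / 3.5 = 4.571 sts per inch.
9.5 × 4.571 = 43.43 sts.
Less 2 edge sts → 41.43 for the repeat.
Nearest multiple of 10: 40.
Add back 2 edge sts → 42.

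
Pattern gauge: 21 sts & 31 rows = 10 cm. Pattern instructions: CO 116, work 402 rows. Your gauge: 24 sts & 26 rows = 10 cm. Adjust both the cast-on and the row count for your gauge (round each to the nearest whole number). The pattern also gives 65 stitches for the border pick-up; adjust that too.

Stitches: 116 × 24/21 = 132.57 → 133.
Rows: 402 × 26/31 = 337.16 → 337.
border pick-up: 65 × 24/21 = 74.29 → 74.

Cast on 133 stitches; work 337 rows; border pick-up 74 stitches.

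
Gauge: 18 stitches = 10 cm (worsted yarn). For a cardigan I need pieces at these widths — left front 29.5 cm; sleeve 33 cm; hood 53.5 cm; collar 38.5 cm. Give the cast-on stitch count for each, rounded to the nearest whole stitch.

Rate = 18/10 = 1.8 sts per cm.
left front: 29.5 × 1.8 = 53.10 → 53.
sleeve: 33 × 1.8 = 59.40 → 59.
hood: 53.5 × 1.8 = 96.30 → 96.
collar: 38.5 × 1.8 = 69.30 → 69.

left front 53; sleeve 59; hood 96; collar 69.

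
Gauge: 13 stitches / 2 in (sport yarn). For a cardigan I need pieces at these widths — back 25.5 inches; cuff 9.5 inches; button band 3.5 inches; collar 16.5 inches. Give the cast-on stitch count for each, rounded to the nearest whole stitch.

back 166; cuff 62; button band 23; collar 107.

Rate = 13/2 = 6.5 sts per in.
back: 25.5 × 6.5 = 165.75 → 166.
cuff: 9.5 × 6.5 = 61.75 → 62.
button band: 3.5 × 6.5 = 22.75 → 23.
collar: 16.5 × 6.5 = 107.25 → 107.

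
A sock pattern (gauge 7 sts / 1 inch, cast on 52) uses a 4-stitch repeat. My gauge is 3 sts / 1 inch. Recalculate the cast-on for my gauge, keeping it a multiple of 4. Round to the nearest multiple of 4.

Cast on 24 stitches.

52 × 3 / 7 = 22.29.
Nearest multiple of 4: 24.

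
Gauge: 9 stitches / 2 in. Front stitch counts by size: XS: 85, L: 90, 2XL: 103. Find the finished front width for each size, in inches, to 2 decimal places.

XS 18.89 inches; L 20.00 inches; 2XL 22.89 inches.

9/2 = 4.5 sts per in.
XS: 85 / 4.5 = 18.889 → 18.89 in.
L: 90 / 4.5 = 20.000 → 20.00 in.
2XL: 103 / 4.5 = 22.889 → 22.89 in.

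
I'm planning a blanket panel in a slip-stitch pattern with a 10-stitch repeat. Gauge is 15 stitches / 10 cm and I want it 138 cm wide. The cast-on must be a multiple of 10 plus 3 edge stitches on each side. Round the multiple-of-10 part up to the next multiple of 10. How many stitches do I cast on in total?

15 / 10 = 1.5 sts per cm.
138 × 1.5 = 207.00 sts.
Less 6 edge sts → 201.00 for the repeat.
Next multiple of 10: 210.
Add back 6 edge sts → 216.

CO 216 sts.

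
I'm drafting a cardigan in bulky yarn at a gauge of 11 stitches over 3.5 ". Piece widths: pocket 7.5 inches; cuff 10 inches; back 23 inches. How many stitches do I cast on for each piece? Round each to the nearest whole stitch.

pocket 24; cuff 31; back 72.

Rate = 11/3.5 = 3.143 sts per in.
pocket: 7.5 × 3.143 = 23.57 → 24.
cuff: 10 × 3.143 = 31.43 → 31.
back: 23 × 3.143 = 72.29 → 72.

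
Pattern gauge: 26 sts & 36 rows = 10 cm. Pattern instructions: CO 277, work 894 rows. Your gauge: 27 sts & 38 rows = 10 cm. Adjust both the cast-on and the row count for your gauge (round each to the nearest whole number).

Cast on 288 stitches; work 944 rows.

Stitches: 277 × 27/26 = 287.65 → 288.
Rows: 894 × 38/36 = 943.67 → 944.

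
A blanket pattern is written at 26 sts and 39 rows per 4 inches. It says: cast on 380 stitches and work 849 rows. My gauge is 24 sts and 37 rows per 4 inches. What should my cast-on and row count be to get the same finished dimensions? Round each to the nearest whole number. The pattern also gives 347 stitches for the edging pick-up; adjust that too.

Stitches: 380 × 24/26 = 350.77 → 351.
Rows: 849 × 37/39 = 805.46 → 805.
edging pick-up: 347 × 24/26 = 320.31 → 320.

Cast on 351 stitches; work 805 rows; edging pick-up 320 stitches.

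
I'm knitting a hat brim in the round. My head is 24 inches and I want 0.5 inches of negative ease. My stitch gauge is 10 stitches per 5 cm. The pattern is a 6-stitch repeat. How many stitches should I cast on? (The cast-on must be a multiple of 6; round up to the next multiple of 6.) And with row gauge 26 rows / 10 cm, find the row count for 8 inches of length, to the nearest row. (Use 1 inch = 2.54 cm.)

Finished = 24 − 0.5 = 23.5 inches.
23.5 inches × 2.54 = 59.69 cm.
10/5 = 2 sts per cm; 59.69 × 2 = 119.38 sts.
Next multiple of 6 → 120.
8 inches = 20.32 cm; × 2.6 = 52.83 → 53 rows.

Cast on 120 stitches; work 53 rows.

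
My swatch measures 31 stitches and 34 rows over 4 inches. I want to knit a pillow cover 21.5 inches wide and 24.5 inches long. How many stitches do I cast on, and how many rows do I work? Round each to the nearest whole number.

Stitch gauge = 31/4 = 7.75 sts/in; 21.5 × 7.75 = 166.62 → 167 sts.
Row gauge = 34/4 = 8.5 rows/in; 24.5 × 8.5 = 208.25 → 208 rows.

Cast on 167 stitches and work 208 rows.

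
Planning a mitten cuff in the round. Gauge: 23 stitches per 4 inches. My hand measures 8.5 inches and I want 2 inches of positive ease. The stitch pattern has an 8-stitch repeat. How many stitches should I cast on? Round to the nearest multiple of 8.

CO 64 sts.

Finished = 8.5 + 2 = 10.5 inches.
23 / 4 = 5.75 sts/in.
10.5 × 5.75 = 60.38 sts.
Nearest multiple of 8: 64.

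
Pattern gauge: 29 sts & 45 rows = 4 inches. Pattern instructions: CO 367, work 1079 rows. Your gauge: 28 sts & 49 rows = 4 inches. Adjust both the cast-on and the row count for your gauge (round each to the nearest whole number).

Stitches: 367 × 28/29 = 354.34 → 354.
Rows: 1079 × 49/45 = 1174.91 → 1175.

Cast on 354 stitches; work 1175 rows.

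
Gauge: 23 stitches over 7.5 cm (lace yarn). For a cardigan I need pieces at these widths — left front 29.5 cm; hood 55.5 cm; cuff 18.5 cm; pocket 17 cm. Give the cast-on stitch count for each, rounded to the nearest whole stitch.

left front 90; hood 170; cuff 57; pocket 52.

Rate = 23/7.5 = 3.067 sts per cm.
left front: 29.5 × 3.067 = 90.47 → 90.
hood: 55.5 × 3.067 = 170.20 → 170.
cuff: 18.5 × 3.067 = 56.73 → 57.
pocket: 17 × 3.067 = 52.13 → 52.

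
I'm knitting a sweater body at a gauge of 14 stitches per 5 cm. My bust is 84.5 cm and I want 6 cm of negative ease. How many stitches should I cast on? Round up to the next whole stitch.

Finished = 84.5 − 6 = 78.5 cm.
14 / 5 = 2.8 sts per cm.
78.50 × 2.8 = 219.80 sts.
→ 220 sts.

CO 220 sts.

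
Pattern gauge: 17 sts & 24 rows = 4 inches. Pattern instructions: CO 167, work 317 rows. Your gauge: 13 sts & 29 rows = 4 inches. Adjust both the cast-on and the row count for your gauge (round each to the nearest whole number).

Stitches: 167 × 13/17 = 127.71 → 128.
Rows: 317 × 29/24 = 383.04 → 383.

Cast on 128 stitches; work 383 rows.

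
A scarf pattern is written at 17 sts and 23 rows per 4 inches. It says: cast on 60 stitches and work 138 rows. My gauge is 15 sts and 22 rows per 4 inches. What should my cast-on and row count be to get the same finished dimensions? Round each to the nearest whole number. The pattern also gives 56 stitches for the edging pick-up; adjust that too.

Stitches: 60 × 15/17 = 52.94 → 53.
Rows: 138 × 22/23 = 132.00 → 132.
edging pick-up: 56 × 15/17 = 49.41 → 49.

Cast on 53 stitches; work 132 rows; edging pick-up 49 stitches.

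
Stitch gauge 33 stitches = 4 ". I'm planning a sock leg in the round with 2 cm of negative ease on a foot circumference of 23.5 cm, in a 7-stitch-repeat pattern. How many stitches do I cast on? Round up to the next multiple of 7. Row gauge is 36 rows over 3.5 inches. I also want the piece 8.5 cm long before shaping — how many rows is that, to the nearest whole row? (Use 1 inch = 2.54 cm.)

Finished = 23.5 − 2 = 21.5 cm.
21.5 cm × 1/2.54 = 8.46 inches.
33/4 = 8.25 sts per in; 8.46 × 8.25 = 69.83 sts.
Next multiple of 7 → 70.
8.5 cm = 3.35 inches; × 10.286 = 34.42 → 34 rows.

Cast on 70 stitches; work 34 rows.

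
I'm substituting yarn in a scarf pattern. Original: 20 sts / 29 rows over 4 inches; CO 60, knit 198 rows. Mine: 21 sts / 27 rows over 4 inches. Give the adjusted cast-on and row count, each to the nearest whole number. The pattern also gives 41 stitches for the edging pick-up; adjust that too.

Cast on 63 stitches; work 184 rows; edging pick-up 43 stitches.

Stitches: 60 × 21/20 = 63.00 → 63.
Rows: 198 × 27/29 = 184.34 → 184.
edging pick-up: 41 × 21/20 = 43.05 → 43.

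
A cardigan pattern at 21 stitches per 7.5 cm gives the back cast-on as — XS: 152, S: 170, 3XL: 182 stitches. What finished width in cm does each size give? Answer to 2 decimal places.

21/7.5 = 2.8 sts per cm.
XS: 152 / 2.8 = 54.286 → 54.29 cm.
S: 170 / 2.8 = 60.714 → 60.71 cm.
3XL: 182 / 2.8 = 65.000 → 65.00 cm.

XS 54.29 cm; S 60.71 cm; 3XL 65.00 cm.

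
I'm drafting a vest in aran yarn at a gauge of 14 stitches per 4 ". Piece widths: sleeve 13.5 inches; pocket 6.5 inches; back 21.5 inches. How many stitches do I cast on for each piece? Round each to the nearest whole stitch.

sleeve 47; pocket 23; back 75.

Rate = 14/4 = 3.5 sts per in.
sleeve: 13.5 × 3.5 = 47.25 → 47.
pocket: 6.5 × 3.5 = 22.75 → 23.
back: 21.5 × 3.5 = 75.25 → 75.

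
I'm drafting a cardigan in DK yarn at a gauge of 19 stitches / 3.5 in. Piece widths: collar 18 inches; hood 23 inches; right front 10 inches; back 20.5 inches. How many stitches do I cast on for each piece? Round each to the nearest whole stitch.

collar 98; hood 125; right front 54; back 111.

Rate = 19/3.5 = 5.429 sts per in.
collar: 18 × 5.429 = 97.71 → 98.
hood: 23 × 5.429 = 124.86 → 125.
right front: 10 × 5.429 = 54.29 → 54.
back: 20.5 × 5.429 = 111.29 → 111.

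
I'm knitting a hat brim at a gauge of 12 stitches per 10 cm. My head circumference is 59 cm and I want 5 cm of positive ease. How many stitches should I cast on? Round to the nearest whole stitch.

Finished = 59 + 5 = 64 cm.
12 / 10 = 1.2 sts per cm.
64.00 × 1.2 = 76.80 sts.
→ 77 sts.

Cast on 77 stitches.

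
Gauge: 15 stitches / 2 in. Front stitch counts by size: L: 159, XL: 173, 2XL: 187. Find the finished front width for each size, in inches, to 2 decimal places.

15/2 = 7.5 sts per in.
L: 159 / 7.5 = 21.200 → 21.20 in.
XL: 173 / 7.5 = 23.067 → 23.07 in.
2XL: 187 / 7.5 = 24.933 → 24.93 in.

L 21.20 inches; XL 23.07 inches; 2XL 24.93 inches.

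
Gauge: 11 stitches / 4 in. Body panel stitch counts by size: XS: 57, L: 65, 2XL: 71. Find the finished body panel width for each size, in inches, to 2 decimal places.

11/4 = 2.75 sts per in.
XS: 57 / 2.75 = 20.727 → 20.73 in.
L: 65 / 2.75 = 23.636 → 23.64 in.
2XL: 71 / 2.75 = 25.818 → 25.82 in.

XS 20.73 inches; L 23.64 inches; 2XL 25.82 inches.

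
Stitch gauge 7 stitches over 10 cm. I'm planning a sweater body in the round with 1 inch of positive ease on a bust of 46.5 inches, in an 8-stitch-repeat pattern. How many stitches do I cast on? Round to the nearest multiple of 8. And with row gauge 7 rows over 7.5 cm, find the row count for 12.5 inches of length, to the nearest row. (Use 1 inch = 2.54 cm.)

Cast on 88 stitches; work 30 rows.

Finished = 46.5 + 1 = 47.5 inches.
47.5 inches × 2.54 = 120.65 cm.
7/10 = 0.7 sts per cm; 120.65 × 0.7 = 84.45 sts.
Nearest multiple of 8 → 88.
12.5 inches = 31.75 cm; × 0.933 = 29.63 → 30 rows.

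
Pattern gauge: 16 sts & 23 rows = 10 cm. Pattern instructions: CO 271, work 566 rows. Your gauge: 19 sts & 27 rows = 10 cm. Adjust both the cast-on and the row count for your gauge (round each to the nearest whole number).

Stitches: 271 × 19/16 = 321.81 → 322.
Rows: 566 × 27/23 = 664.43 → 664.

Cast on 322 stitches; work 664 rows.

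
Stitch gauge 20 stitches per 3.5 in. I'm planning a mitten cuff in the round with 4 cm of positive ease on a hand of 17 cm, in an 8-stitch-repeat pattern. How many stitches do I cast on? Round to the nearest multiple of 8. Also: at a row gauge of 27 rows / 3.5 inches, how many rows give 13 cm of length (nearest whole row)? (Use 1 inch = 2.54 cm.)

Finished = 17 + 4 = 21 cm.
21 cm × 1/2.54 = 8.27 inches.
20/3.5 = 5.714 sts per in; 8.27 × 5.714 = 47.24 sts.
Nearest multiple of 8 → 48.
13 cm = 5.12 inches; × 7.714 = 39.48 → 39 rows.

Cast on 48 stitches; work 39 rows.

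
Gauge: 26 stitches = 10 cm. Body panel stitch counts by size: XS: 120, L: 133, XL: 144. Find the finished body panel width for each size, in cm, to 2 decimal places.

26/10 = 2.6 sts per cm.
XS: 120 / 2.6 = 46.154 → 46.15 cm.
L: 133 / 2.6 = 51.154 → 51.15 cm.
XL: 144 / 2.6 = 55.385 → 55.38 cm.

XS 46.15 cm; L 51.15 cm; XL 55.38 cm.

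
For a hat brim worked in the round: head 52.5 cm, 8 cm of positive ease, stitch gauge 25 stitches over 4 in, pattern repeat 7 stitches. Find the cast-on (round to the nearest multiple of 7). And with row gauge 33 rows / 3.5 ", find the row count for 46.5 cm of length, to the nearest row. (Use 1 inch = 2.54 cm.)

Cast on 147 stitches; work 173 rows.

Finished = 52.5 + 8 = 60.5 cm.
60.5 cm × 1/2.54 = 23.82 inches.
25/4 = 6.25 sts per in; 23.82 × 6.25 = 148.87 sts.
Nearest multiple of 7 → 147.
46.5 cm = 18.31 inches; × 9.429 = 172.61 → 173 rows.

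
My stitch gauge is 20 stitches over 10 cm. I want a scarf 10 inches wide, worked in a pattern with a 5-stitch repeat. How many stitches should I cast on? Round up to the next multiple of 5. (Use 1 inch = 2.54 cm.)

10 in = 10 × 2.54 = 25.40 cm.
20 / 10 = 2 sts/cm.
25.40 × 2 = 50.80 sts.
→ 55.

55 stitches.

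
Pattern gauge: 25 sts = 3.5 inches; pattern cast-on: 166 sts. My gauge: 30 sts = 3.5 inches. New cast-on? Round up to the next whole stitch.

Scale factor = 30 / 25 = 1.200.
166 × 30 / 25 = 199.20 sts.
→ 200 sts.

Cast on 200 stitches.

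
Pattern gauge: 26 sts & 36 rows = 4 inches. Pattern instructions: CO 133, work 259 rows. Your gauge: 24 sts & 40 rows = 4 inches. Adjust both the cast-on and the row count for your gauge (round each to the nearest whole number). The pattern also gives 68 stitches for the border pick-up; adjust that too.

Stitches: 133 × 24/26 = 122.77 → 123.
Rows: 259 × 40/36 = 287.78 → 288.
border pick-up: 68 × 24/26 = 62.77 → 63.

Cast on 123 stitches; work 288 rows; border pick-up 63 stitches.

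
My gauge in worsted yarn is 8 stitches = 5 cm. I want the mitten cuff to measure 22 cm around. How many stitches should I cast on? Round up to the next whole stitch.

Cast on 36 stitches.

8 stitches / 5 cm = 1.6 stitches per cm.
22 × 1.6 = 35.20 stitches.
Round up → 36.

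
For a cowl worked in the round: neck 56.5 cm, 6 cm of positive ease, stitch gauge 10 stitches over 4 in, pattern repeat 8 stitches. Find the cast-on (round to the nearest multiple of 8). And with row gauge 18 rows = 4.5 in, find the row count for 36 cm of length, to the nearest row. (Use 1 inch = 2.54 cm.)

Cast on 64 stitches; work 57 rows.

Finished = 56.5 + 6 = 62.5 cm.
62.5 cm × 1/2.54 = 24.61 inches.
10/4 = 2.5 sts per in; 24.61 × 2.5 = 61.52 sts.
Nearest multiple of 8 → 64.
36 cm = 14.17 inches; × 4 = 56.69 → 57 rows.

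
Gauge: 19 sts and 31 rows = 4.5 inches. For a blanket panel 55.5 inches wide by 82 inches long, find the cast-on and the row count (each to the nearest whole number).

Stitch gauge = 19/4.5 = 4.222 sts/in; 55.5 × 4.222 = 234.33 → 234 sts.
Row gauge = 31/4.5 = 6.889 rows/in; 82 × 6.889 = 564.89 → 565 rows.

Cast on 234 stitches and work 565 rows.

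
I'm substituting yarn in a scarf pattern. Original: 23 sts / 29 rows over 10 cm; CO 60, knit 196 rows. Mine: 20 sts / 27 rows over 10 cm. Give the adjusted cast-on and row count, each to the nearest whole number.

Cast on 52 stitches; work 182 rows.

Stitches: 60 × 20/23 = 52.17 → 52.
Rows: 196 × 27/29 = 182.48 → 182.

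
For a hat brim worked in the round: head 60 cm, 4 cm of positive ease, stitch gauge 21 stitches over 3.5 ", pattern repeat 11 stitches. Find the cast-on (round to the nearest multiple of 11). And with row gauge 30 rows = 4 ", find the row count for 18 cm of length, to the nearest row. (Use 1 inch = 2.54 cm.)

Finished = 60 + 4 = 64 cm.
64 cm × 1/2.54 = 25.20 inches.
21/3.5 = 6 sts per in; 25.20 × 6 = 151.18 sts.
Nearest multiple of 11 → 154.
18 cm = 7.09 inches; × 7.5 = 53.15 → 53 rows.

Cast on 154 stitches; work 53 rows.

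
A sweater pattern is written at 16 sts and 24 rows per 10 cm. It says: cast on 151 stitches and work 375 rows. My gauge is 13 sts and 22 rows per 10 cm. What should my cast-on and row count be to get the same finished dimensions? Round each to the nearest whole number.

Cast on 123 stitches; work 344 rows.

Stitches: 151 × 13/16 = 122.69 → 123.
Rows: 375 × 22/24 = 343.75 → 344.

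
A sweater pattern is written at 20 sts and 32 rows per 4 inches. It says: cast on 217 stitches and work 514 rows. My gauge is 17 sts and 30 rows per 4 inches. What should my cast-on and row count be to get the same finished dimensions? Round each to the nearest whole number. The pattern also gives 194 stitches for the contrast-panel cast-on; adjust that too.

Cast on 184 stitches; work 482 rows; contrast-panel cast-on 165 stitches.

Stitches: 217 × 17/20 = 184.45 → 184.
Rows: 514 × 30/32 = 481.88 → 482.
contrast-panel cast-on: 194 × 17/20 = 164.90 → 165.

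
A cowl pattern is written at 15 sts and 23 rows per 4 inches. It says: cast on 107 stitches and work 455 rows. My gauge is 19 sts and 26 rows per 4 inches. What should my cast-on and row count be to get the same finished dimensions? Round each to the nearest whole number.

Stitches: 107 × 19/15 = 135.53 → 136.
Rows: 455 × 26/23 = 514.35 → 514.

Cast on 136 stitches; work 514 rows.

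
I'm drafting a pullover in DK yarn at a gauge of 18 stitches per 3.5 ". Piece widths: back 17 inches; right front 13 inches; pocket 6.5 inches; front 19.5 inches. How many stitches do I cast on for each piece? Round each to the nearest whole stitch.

back 87; right front 67; pocket 33; front 100.

Rate = 18/3.5 = 5.143 sts per in.
back: 17 × 5.143 = 87.43 → 87.
right front: 13 × 5.143 = 66.86 → 67.
pocket: 6.5 × 5.143 = 33.43 → 33.
front: 19.5 × 5.143 = 100.29 → 100.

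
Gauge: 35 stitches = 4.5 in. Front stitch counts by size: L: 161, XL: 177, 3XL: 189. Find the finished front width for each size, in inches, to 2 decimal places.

L 20.70 inches; XL 22.76 inches; 3XL 24.30 inches.

35/4.5 = 7.778 sts per in.
L: 161 / 7.778 = 20.700 → 20.70 in.
XL: 177 / 7.778 = 22.757 → 22.76 in.
3XL: 189 / 7.778 = 24.300 → 24.30 in.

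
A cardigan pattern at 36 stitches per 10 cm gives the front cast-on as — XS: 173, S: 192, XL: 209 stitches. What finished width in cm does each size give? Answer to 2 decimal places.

36/10 = 3.6 sts per cm.
XS: 173 / 3.6 = 48.056 → 48.06 cm.
S: 192 / 3.6 = 53.333 → 53.33 cm.
XL: 209 / 3.6 = 58.056 → 58.06 cm.

XS 48.06 cm; S 53.33 cm; XL 58.06 cm.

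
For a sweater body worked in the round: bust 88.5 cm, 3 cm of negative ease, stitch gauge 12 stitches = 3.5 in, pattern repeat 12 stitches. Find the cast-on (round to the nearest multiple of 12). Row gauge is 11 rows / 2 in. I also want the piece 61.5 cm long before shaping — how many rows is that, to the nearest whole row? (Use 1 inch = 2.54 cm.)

Cast on 120 stitches; work 133 rows.

Finished = 88.5 − 3 = 85.5 cm.
85.5 cm × 1/2.54 = 33.66 inches.
12/3.5 = 3.429 sts per in; 33.66 × 3.429 = 115.41 sts.
Nearest multiple of 12 → 120.
61.5 cm = 24.21 inches; × 5.5 = 133.17 → 133 rows.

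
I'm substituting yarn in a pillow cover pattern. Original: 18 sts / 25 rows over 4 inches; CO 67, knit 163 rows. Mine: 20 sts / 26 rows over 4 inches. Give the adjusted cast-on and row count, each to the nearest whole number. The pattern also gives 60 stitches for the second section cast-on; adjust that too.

Stitches: 67 × 20/18 = 74.44 → 74.
Rows: 163 × 26/25 = 169.52 → 170.
second section cast-on: 60 × 20/18 = 66.67 → 67.

Cast on 74 stitches; work 170 rows; second section cast-on 67 stitches.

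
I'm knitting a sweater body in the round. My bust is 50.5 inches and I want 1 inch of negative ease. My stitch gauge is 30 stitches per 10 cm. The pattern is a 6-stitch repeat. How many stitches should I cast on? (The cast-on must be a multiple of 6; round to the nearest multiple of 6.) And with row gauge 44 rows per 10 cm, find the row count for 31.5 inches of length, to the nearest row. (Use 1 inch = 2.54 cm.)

Finished = 50.5 − 1 = 49.5 inches.
49.5 inches × 2.54 = 125.73 cm.
30/10 = 3 sts per cm; 125.73 × 3 = 377.19 sts.
Nearest multiple of 6 → 378.
31.5 inches = 80.01 cm; × 4.4 = 352.04 → 352 rows.

Cast on 378 stitches; work 352 rows.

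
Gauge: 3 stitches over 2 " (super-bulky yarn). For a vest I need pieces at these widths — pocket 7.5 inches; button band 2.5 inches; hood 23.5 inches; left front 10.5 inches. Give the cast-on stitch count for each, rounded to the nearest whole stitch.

Rate = 3/2 = 1.5 sts per in.
pocket: 7.5 × 1.5 = 11.25 → 11.
button band: 2.5 × 1.5 = 3.75 → 4.
hood: 23.5 × 1.5 = 35.25 → 35.
left front: 10.5 × 1.5 = 15.75 → 16.

pocket 11; button band 4; hood 35; left front 16.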